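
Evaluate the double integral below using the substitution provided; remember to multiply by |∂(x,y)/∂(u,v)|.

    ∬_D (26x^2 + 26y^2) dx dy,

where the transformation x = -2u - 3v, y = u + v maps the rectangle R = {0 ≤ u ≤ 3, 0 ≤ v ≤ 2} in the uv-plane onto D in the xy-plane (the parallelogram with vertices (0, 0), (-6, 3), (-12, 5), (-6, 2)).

Compute the Jacobian determinant of (x, y) with respect to (u, v):

    ∂(x,y)/∂(u,v) = | -2  -3 | = (-2)(1) - (-3)(1) = 1.
                   | 1  1 |

Its absolute value is |J| = 1 (the area scaling factor).

Substituting x = -2u - 3v, y = u + v into the integrand,

    26x^2 + 26y^2 → 130u^2 + 364u v + 260v^2,

so the integral becomes

    ∬_R (130u^2 + 364u v + 260v^2) · |J| du dv = ∫_0^3 ∫_0^2 (130u^2 + 364u v + 260v^2) dv du.

Inner (v): 260u^2 + 728u + 2080/3.
Outer (u): 7696.

Therefore ∬_D (26x^2 + 26y^2) dx dy = 7696.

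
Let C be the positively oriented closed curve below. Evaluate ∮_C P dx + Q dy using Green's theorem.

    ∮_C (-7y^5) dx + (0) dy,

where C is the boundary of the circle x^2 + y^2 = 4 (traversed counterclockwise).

Green's theorem converts the closed line integral into a double integral over the enclosed region D:

    ∮_C P dx + Q dy = ∬_D (∂Q/∂x - ∂P/∂y) dA.

Here P = -7y^5, Q = 0, so

    ∂Q/∂x = 0,    ∂P/∂y = -35y^4,
    ∂Q/∂x - ∂P/∂y = 35y^4.

D is the region x^2 + y^2 ≤ 4. Evaluating the double integral:

In polar coordinates (x = r cos θ, y = r sin θ, dA = r dr dθ) the integrand becomes 35r^4sin(θ)^4, so

    ∬_D (35y^4) dA = ∫_0^{2π} ∫_0^{2} (35r^4sin(θ)^4) · r dr dθ.

Inner (r from 0 to 2): 1120sin(θ)^4/3.
Outer (θ from 0 to 2π): 280π.

Therefore ∮_C P dx + Q dy = 280π.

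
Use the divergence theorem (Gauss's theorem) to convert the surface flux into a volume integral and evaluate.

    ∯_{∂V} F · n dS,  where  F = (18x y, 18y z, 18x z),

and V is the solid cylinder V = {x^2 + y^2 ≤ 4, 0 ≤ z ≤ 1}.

By the divergence theorem,

    ∯_{∂V} F · n dS = ∭_V (∇ · F) dV.

Compute the divergence:
    ∇ · F = ∂F_x/∂x + ∂F_y/∂y + ∂F_z/∂z = 18y + 18z + 18x = 18x + 18y + 18z.

In cylindrical coordinates, x = r cos(θ), y = r sin(θ), z = z, dV = r dr dθ dz, with 0 ≤ r ≤ 2, 0 ≤ θ ≤ 2π, 0 ≤ z ≤ 1.

The integrand, after substitution and multiplying by the volume element, becomes (18sqrt(2)r sin(θ + π/4) + 18z) · r, so

    ∭_V (∇·F) dV = ∫_0^{2π} ∫_0^{2} ∫_0^{1} (18sqrt(2)r sin(θ + π/4) + 18z) · r dz dr dθ.

Inner (z from 0 to 1): 9r (2sqrt(2)r sin(θ + π/4) + 1).
Middle (r from 0 to 2): 48sqrt(2)sin(θ + π/4) + 18.
Outer (θ from 0 to 2π): 36π.

Therefore ∯_{∂V} F · n dS = 36π.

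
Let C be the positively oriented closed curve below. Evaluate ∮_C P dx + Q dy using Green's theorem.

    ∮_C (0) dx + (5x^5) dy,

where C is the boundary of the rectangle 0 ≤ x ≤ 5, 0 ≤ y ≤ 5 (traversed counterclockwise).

Green's theorem converts the closed line integral into a double integral over the enclosed region D:

    ∮_C P dx + Q dy = ∬_D (∂Q/∂x - ∂P/∂y) dA.

Here P = 0, Q = 5x^5, so

    ∂Q/∂x = 25x^4,    ∂P/∂y = 0,
    ∂Q/∂x - ∂P/∂y = 25x^4.

D is the region 0 ≤ x ≤ 5, 0 ≤ y ≤ 5. Evaluating the double integral:

    ∬_D (25x^4) dA = ∫_0^{5} ∫_0^{5} (25x^4) dy dx.

Inner (y from 0 to 5): 125x^4.
Outer (x from 0 to 5): 78125.

Therefore ∮_C P dx + Q dy = 78125.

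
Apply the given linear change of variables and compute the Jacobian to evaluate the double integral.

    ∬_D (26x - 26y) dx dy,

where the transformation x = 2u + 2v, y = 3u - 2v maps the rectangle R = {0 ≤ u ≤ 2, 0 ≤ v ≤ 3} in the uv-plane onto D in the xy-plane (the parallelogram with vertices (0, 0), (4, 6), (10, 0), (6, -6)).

Compute the Jacobian determinant of (x, y) with respect to (u, v):

    ∂(x,y)/∂(u,v) = | 2  2 | = (2)(-2) - (2)(3) = -10.
                   | 3  -2 |

Its absolute value is |J| = 10 (the area scaling factor).

Substituting x = 2u + 2v, y = 3u - 2v into the integrand,

    26x - 26y → -26u + 104v,

so the integral becomes

    ∬_R (-26u + 104v) · |J| du dv = ∫_0^2 ∫_0^3 (-260u + 1040v) dv du.

Inner (v): 4680 - 780u.
Outer (u): 7800.

Therefore ∬_D (26x - 26y) dx dy = 7800.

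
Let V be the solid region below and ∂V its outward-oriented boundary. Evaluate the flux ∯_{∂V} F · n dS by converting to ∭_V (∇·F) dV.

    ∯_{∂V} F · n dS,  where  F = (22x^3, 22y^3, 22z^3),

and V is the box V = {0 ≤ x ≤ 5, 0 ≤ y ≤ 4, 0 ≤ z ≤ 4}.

By the divergence theorem,

    ∯_{∂V} F · n dS = ∭_V (∇ · F) dV.

Compute the divergence:
    ∇ · F = ∂F_x/∂x + ∂F_y/∂y + ∂F_z/∂z = 66x^2 + 66y^2 + 66z^2.

V is a rectangular box, so dV = dx dy dz with 0 ≤ x ≤ 5, 0 ≤ y ≤ 4, 0 ≤ z ≤ 4.

Integrate (66x^2 + 66y^2 + 66z^2) over V as an iterated integral:

    ∭_V (∇·F) dV = ∫_0^{5} ∫_0^{4} ∫_0^{4} (66x^2 + 66y^2 + 66z^2) dz dy dx.

Inner (z from 0 to 4): 264x^2 + 264y^2 + 1408.
Middle (y from 0 to 4): 1056x^2 + 11264.
Outer (x from 0 to 5): 100320.

Therefore ∯_{∂V} F · n dS = 100320.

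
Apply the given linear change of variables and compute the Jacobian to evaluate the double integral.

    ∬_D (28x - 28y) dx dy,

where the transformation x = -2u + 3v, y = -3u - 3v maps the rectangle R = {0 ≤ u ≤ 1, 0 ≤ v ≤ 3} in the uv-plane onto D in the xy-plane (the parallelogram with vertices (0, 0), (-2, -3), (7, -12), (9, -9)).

Compute the Jacobian determinant of (x, y) with respect to (u, v):

    ∂(x,y)/∂(u,v) = | -2  3 | = (-2)(-3) - (3)(-3) = 15.
                   | -3  -3 |

Its absolute value is |J| = 15 (the area scaling factor).

Substituting x = -2u + 3v, y = -3u - 3v into the integrand,

    28x - 28y → 28u + 168v,

so the integral becomes

    ∬_R (28u + 168v) · |J| du dv = ∫_0^1 ∫_0^3 (420u + 2520v) dv du.

Inner (v): 1260u + 11340.
Outer (u): 11970.

Therefore ∬_D (28x - 28y) dx dy = 11970.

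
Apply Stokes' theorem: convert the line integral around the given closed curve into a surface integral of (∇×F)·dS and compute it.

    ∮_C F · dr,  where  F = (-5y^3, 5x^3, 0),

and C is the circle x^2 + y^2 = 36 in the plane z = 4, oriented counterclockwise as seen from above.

Let S be the flat disk x^2 + y^2 ≤ 36 in the plane z = 4, with upward unit normal n̂ = ẑ. By Stokes' theorem,

    ∮_C F · dr = ∬_S (∇ × F) · n̂ dS = ∬_D (curl F)_z dA,

where D is the disk x^2 + y^2 ≤ 36.

Compute the curl of F = (-5y^3, 5x^3, 0):
    (∇ × F)_x = ∂F_z/∂y - ∂F_y/∂z = 0,
    (∇ × F)_y = ∂F_x/∂z - ∂F_z/∂x = 0,
    (∇ × F)_z = ∂F_y/∂x - ∂F_x/∂y = 15x^2 + 15y^2.

On z = 4, (curl F)_z = 15x^2 + 15y^2.

Convert to polar (x = r cos θ, y = r sin θ, dA = r dr dθ); the integrand becomes 15r^2, so

    ∬_D (curl F)_z dA = ∫_0^{2π} ∫_0^{6} (15r^2) · r dr dθ.

Inner (r from 0 to 6): 4860.
Outer (θ from 0 to 2π): 9720π.

Therefore ∮_C F · dr = 9720π.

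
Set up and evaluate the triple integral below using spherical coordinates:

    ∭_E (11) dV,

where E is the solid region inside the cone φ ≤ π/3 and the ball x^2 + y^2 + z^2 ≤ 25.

In spherical coordinates, x = ρ sin(φ) cos(θ), y = ρ sin(φ) sin(θ), z = ρ cos(φ), and dV = ρ^2 sin(φ) dρ dφ dθ.

The integrand becomes 11, so

    ∭_E (11) dV = ∫_{0}^{2π} ∫_{0}^{π/3} ∫_{0}^{5} (11) · ρ^2 sin(φ) dρ dφ dθ.

Inner (ρ): 1375sin(φ)/3.
Middle (φ): 1375/6.
Outer (θ): 1375π/3.

Therefore the triple integral equals 1375π/3.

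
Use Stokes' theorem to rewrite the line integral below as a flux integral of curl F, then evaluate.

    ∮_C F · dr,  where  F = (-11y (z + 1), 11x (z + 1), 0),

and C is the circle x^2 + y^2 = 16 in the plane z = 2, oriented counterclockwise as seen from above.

Let S be the flat disk x^2 + y^2 ≤ 16 in the plane z = 2, with upward unit normal n̂ = ẑ. By Stokes' theorem,

    ∮_C F · dr = ∬_S (∇ × F) · n̂ dS = ∬_D (curl F)_z dA,

where D is the disk x^2 + y^2 ≤ 16.

Compute the curl of F = (-11y (z + 1), 11x (z + 1), 0):
    (∇ × F)_x = ∂F_z/∂y - ∂F_y/∂z = -11x,
    (∇ × F)_y = ∂F_x/∂z - ∂F_z/∂x = -11y,
    (∇ × F)_z = ∂F_y/∂x - ∂F_x/∂y = 22z + 22.

On z = 2, (curl F)_z = 66.

Convert to polar (x = r cos θ, y = r sin θ, dA = r dr dθ); the integrand becomes 66, so

    ∬_D (curl F)_z dA = ∫_0^{2π} ∫_0^{4} (66) · r dr dθ.

Inner (r from 0 to 4): 528.
Outer (θ from 0 to 2π): 1056π.

Therefore ∮_C F · dr = 1056π.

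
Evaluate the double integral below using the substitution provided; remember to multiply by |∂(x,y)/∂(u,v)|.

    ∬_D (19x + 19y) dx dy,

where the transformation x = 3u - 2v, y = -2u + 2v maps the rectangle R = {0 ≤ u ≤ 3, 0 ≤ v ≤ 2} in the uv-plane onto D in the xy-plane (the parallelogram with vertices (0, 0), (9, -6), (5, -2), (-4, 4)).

Compute the Jacobian determinant of (x, y) with respect to (u, v):

    ∂(x,y)/∂(u,v) = | 3  -2 | = (3)(2) - (-2)(-2) = 2.
                   | -2  2 |

Its absolute value is |J| = 2 (the area scaling factor).

Substituting x = 3u - 2v, y = -2u + 2v into the integrand,

    19x + 19y → 19u,

so the integral becomes

    ∬_R (19u) · |J| du dv = ∫_0^3 ∫_0^2 (38u) dv du.

Inner (v): 76u.
Outer (u): 342.

Therefore ∬_D (19x + 19y) dx dy = 342.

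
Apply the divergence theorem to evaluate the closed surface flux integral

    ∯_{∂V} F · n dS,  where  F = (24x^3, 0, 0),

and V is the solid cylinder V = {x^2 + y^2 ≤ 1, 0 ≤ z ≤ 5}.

By the divergence theorem,

    ∯_{∂V} F · n dS = ∭_V (∇ · F) dV.

Compute the divergence:
    ∇ · F = ∂F_x/∂x + ∂F_y/∂y + ∂F_z/∂z = 72x^2 + 0 + 0 = 72x^2.

In cylindrical coordinates, x = r cos(θ), y = r sin(θ), z = z, dV = r dr dθ dz, with 0 ≤ r ≤ 1, 0 ≤ θ ≤ 2π, 0 ≤ z ≤ 5.

The integrand, after substitution and multiplying by the volume element, becomes (72r^2cos(θ)^2) · r, so

    ∭_V (∇·F) dV = ∫_0^{2π} ∫_0^{1} ∫_0^{5} (72r^2cos(θ)^2) · r dz dr dθ.

Inner (z from 0 to 5): 360r^3cos(θ)^2.
Middle (r from 0 to 1): 90cos(θ)^2.
Outer (θ from 0 to 2π): 90π.

Therefore ∯_{∂V} F · n dS = 90π.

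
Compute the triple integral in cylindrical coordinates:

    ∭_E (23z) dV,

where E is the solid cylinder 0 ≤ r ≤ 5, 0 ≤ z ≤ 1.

In cylindrical coordinates, x = r cos(θ), y = r sin(θ), z = z, and dV = r dr dθ dz.

The integrand becomes 23z, so

    ∭_E (23z) dV = ∫_{0}^{2π} ∫_{0}^{5} ∫_{0}^{1} (23z) · r dz dr dθ.

Inner (z): 23r/2.
Middle (r from 0 to 5): 575/4.
Outer (θ): 575π/2.

Therefore the triple integral equals 575π/2.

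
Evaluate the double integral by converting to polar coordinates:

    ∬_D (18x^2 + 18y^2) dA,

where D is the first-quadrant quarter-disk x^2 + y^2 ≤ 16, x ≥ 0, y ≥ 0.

The region D is 0 ≤ r ≤ 4, 0 ≤ θ ≤ π/2 in polar coordinates, where x = r cos(θ), y = r sin(θ), and dA = r dr dθ.

Under the substitution, the integrand becomes 18r^2, so

    ∬_D (18x^2 + 18y^2) dA = ∫_{0}^{π/2} ∫_{0}^{4} (18r^2) · r dr dθ.

Inner integral (in r): ∫_{0}^{4} (18r^2) · r dr = 1152.

Outer integral (in θ): ∫_{0}^{π/2} (1152) dθ = 576π.

Therefore ∬_D (18x^2 + 18y^2) dA = 576π.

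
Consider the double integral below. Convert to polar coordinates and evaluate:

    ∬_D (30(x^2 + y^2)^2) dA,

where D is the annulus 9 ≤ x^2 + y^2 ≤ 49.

The region D is 3 ≤ r ≤ 7, 0 ≤ θ ≤ 2π in polar coordinates, where x = r cos(θ), y = r sin(θ), and dA = r dr dθ.

Under the substitution, the integrand becomes 30r^4, so

    ∬_D (30(x^2 + y^2)^2) dA = ∫_{0}^{2π} ∫_{3}^{7} (30r^4) · r dr dθ.

Inner integral (in r): ∫_{3}^{7} (30r^4) · r dr = 584600.

Outer integral (in θ): ∫_{0}^{2π} (584600) dθ = 1169200π.

Therefore ∬_D (30(x^2 + y^2)^2) dA = 1169200π.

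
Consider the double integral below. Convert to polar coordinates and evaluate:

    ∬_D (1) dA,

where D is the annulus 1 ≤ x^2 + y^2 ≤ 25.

The region D is 1 ≤ r ≤ 5, 0 ≤ θ ≤ 2π in polar coordinates, where x = r cos(θ), y = r sin(θ), and dA = r dr dθ.

Under the substitution, the integrand becomes 1, so

    ∬_D (1) dA = ∫_{0}^{2π} ∫_{1}^{5} (1) · r dr dθ.

Inner integral (in r): ∫_{1}^{5} (1) · r dr = 12.

Outer integral (in θ): ∫_{0}^{2π} (12) dθ = 24π.

Therefore ∬_D (1) dA = 24π.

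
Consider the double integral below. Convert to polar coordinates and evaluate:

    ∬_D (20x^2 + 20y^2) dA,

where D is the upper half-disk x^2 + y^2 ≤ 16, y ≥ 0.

The region D is 0 ≤ r ≤ 4, 0 ≤ θ ≤ π in polar coordinates, where x = r cos(θ), y = r sin(θ), and dA = r dr dθ.

Under the substitution, the integrand becomes 20r^2, so

    ∬_D (20x^2 + 20y^2) dA = ∫_{0}^{π} ∫_{0}^{4} (20r^2) · r dr dθ.

Inner integral (in r): ∫_{0}^{4} (20r^2) · r dr = 1280.

Outer integral (in θ): ∫_{0}^{π} (1280) dθ = 1280π.

Therefore ∬_D (20x^2 + 20y^2) dA = 1280π.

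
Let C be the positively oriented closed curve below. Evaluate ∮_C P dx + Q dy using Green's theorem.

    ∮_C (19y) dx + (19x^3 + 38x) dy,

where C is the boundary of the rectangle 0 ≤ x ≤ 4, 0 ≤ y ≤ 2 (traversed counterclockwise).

Green's theorem converts the closed line integral into a double integral over the enclosed region D:

    ∮_C P dx + Q dy = ∬_D (∂Q/∂x - ∂P/∂y) dA.

Here P = 19y, Q = 19x^3 + 38x, so

    ∂Q/∂x = 57x^2 + 38,    ∂P/∂y = 19,
    ∂Q/∂x - ∂P/∂y = 57x^2 + 19.

D is the region 0 ≤ x ≤ 4, 0 ≤ y ≤ 2. Evaluating the double integral:

    ∬_D (57x^2 + 19) dA = ∫_0^{4} ∫_0^{2} (57x^2 + 19) dy dx.

Inner (y from 0 to 2): 114x^2 + 38.
Outer (x from 0 to 4): 2584.

Therefore ∮_C P dx + Q dy = 2584.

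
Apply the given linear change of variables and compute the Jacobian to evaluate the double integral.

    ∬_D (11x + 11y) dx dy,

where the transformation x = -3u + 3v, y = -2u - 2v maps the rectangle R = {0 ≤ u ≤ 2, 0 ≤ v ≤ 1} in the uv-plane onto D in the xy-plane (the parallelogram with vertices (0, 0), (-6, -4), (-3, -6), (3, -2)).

Compute the Jacobian determinant of (x, y) with respect to (u, v):

    ∂(x,y)/∂(u,v) = | -3  3 | = (-3)(-2) - (3)(-2) = 12.
                   | -2  -2 |

Its absolute value is |J| = 12 (the area scaling factor).

Substituting x = -3u + 3v, y = -2u - 2v into the integrand,

    11x + 11y → -55u + 11v,

so the integral becomes

    ∬_R (-55u + 11v) · |J| du dv = ∫_0^2 ∫_0^1 (-660u + 132v) dv du.

Inner (v): 66 - 660u.
Outer (u): -1188.

Therefore ∬_D (11x + 11y) dx dy = -1188.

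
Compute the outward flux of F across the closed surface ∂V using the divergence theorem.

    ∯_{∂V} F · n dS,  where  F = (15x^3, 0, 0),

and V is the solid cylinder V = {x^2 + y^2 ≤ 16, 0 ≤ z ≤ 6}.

By the divergence theorem,

    ∯_{∂V} F · n dS = ∭_V (∇ · F) dV.

Compute the divergence:
    ∇ · F = ∂F_x/∂x + ∂F_y/∂y + ∂F_z/∂z = 45x^2 + 0 + 0 = 45x^2.

In cylindrical coordinates, x = r cos(θ), y = r sin(θ), z = z, dV = r dr dθ dz, with 0 ≤ r ≤ 4, 0 ≤ θ ≤ 2π, 0 ≤ z ≤ 6.

The integrand, after substitution and multiplying by the volume element, becomes (45r^2cos(θ)^2) · r, so

    ∭_V (∇·F) dV = ∫_0^{2π} ∫_0^{4} ∫_0^{6} (45r^2cos(θ)^2) · r dz dr dθ.

Inner (z from 0 to 6): 270r^3cos(θ)^2.
Middle (r from 0 to 4): 17280cos(θ)^2.
Outer (θ from 0 to 2π): 17280π.

Therefore ∯_{∂V} F · n dS = 17280π.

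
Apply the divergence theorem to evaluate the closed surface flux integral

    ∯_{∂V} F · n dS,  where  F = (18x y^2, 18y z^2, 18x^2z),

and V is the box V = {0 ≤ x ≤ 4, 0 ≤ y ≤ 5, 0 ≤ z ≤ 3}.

By the divergence theorem,

    ∯_{∂V} F · n dS = ∭_V (∇ · F) dV.

Compute the divergence:
    ∇ · F = ∂F_x/∂x + ∂F_y/∂y + ∂F_z/∂z = 18y^2 + 18z^2 + 18x^2 = 18x^2 + 18y^2 + 18z^2.

V is a rectangular box, so dV = dx dy dz with 0 ≤ x ≤ 4, 0 ≤ y ≤ 5, 0 ≤ z ≤ 3.

Integrate (18x^2 + 18y^2 + 18z^2) over V as an iterated integral:

    ∭_V (∇·F) dV = ∫_0^{4} ∫_0^{5} ∫_0^{3} (18x^2 + 18y^2 + 18z^2) dz dy dx.

Inner (z from 0 to 3): 54x^2 + 54y^2 + 162.
Middle (y from 0 to 5): 270x^2 + 3060.
Outer (x from 0 to 4): 18000.

Therefore ∯_{∂V} F · n dS = 18000.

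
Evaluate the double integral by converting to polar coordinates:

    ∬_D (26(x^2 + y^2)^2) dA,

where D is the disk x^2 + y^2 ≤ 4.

The region D is 0 ≤ r ≤ 2, 0 ≤ θ ≤ 2π in polar coordinates, where x = r cos(θ), y = r sin(θ), and dA = r dr dθ.

Under the substitution, the integrand becomes 26r^4, so

    ∬_D (26(x^2 + y^2)^2) dA = ∫_{0}^{2π} ∫_{0}^{2} (26r^4) · r dr dθ.

Inner integral (in r): ∫_{0}^{2} (26r^4) · r dr = 832/3.

Outer integral (in θ): ∫_{0}^{2π} (832/3) dθ = 1664π/3.

Therefore ∬_D (26(x^2 + y^2)^2) dA = 1664π/3.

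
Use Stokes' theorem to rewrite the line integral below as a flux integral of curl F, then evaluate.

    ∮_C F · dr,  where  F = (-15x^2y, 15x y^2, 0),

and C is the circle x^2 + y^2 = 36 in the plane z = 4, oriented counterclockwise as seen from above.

Let S be the flat disk x^2 + y^2 ≤ 36 in the plane z = 4, with upward unit normal n̂ = ẑ. By Stokes' theorem,

    ∮_C F · dr = ∬_S (∇ × F) · n̂ dS = ∬_D (curl F)_z dA,

where D is the disk x^2 + y^2 ≤ 36.

Compute the curl of F = (-15x^2y, 15x y^2, 0):
    (∇ × F)_x = ∂F_z/∂y - ∂F_y/∂z = 0,
    (∇ × F)_y = ∂F_x/∂z - ∂F_z/∂x = 0,
    (∇ × F)_z = ∂F_y/∂x - ∂F_x/∂y = 15x^2 + 15y^2.

On z = 4, (curl F)_z = 15x^2 + 15y^2.

Convert to polar (x = r cos θ, y = r sin θ, dA = r dr dθ); the integrand becomes 15r^2, so

    ∬_D (curl F)_z dA = ∫_0^{2π} ∫_0^{6} (15r^2) · r dr dθ.

Inner (r from 0 to 6): 4860.
Outer (θ from 0 to 2π): 9720π.

Therefore ∮_C F · dr = 9720π.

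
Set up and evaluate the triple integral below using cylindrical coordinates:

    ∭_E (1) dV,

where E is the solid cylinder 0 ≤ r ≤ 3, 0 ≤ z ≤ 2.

In cylindrical coordinates, x = r cos(θ), y = r sin(θ), z = z, and dV = r dr dθ dz.

The integrand becomes 1, so

    ∭_E (1) dV = ∫_{0}^{2π} ∫_{0}^{3} ∫_{0}^{2} (1) · r dz dr dθ.

Inner (z): 2r.
Middle (r from 0 to 3): 9.
Outer (θ): 18π.

Therefore the triple integral equals 18π.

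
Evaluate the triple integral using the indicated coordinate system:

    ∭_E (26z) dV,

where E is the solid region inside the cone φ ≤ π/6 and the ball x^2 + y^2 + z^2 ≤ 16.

In spherical coordinates, x = ρ sin(φ) cos(θ), y = ρ sin(φ) sin(θ), z = ρ cos(φ), and dV = ρ^2 sin(φ) dρ dφ dθ.

The integrand becomes 26ρ cos(φ), so

    ∭_E (26z) dV = ∫_{0}^{2π} ∫_{0}^{π/6} ∫_{0}^{4} (26ρ cos(φ)) · ρ^2 sin(φ) dρ dφ dθ.

Inner (ρ): 832sin(2φ).
Middle (φ): 208.
Outer (θ): 416π.

Therefore the triple integral equals 416π.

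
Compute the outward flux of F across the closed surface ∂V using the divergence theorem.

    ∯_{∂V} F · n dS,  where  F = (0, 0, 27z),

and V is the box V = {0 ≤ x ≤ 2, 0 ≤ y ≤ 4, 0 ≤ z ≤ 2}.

By the divergence theorem,

    ∯_{∂V} F · n dS = ∭_V (∇ · F) dV.

Compute the divergence:
    ∇ · F = ∂F_x/∂x + ∂F_y/∂y + ∂F_z/∂z = 0 + 0 + 27 = 27.

V is a rectangular box, so dV = dx dy dz with 0 ≤ x ≤ 2, 0 ≤ y ≤ 4, 0 ≤ z ≤ 2.

Integrate (27) over V as an iterated integral:

    ∭_V (∇·F) dV = ∫_0^{2} ∫_0^{4} ∫_0^{2} (27) dz dy dx.

Inner (z from 0 to 2): 54.
Middle (y from 0 to 4): 216.
Outer (x from 0 to 2): 432.

Therefore ∯_{∂V} F · n dS = 432.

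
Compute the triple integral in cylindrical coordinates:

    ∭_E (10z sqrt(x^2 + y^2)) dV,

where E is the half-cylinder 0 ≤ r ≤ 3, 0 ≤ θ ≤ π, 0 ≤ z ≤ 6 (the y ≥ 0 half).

In cylindrical coordinates, x = r cos(θ), y = r sin(θ), z = z, and dV = r dr dθ dz.

The integrand becomes 10r z, so

    ∭_E (10z sqrt(x^2 + y^2)) dV = ∫_{0}^{π} ∫_{0}^{3} ∫_{0}^{6} (10r z) · r dz dr dθ.

Inner (z): 180r^2.
Middle (r from 0 to 3): 1620.
Outer (θ): 1620π.

Therefore the triple integral equals 1620π.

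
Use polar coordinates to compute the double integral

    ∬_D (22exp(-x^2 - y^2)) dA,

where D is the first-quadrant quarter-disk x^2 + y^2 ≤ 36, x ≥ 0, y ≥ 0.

The region D is 0 ≤ r ≤ 6, 0 ≤ θ ≤ π/2 in polar coordinates, where x = r cos(θ), y = r sin(θ), and dA = r dr dθ.

Under the substitution, the integrand becomes 22exp(-r^2), so

    ∬_D (22exp(-x^2 - y^2)) dA = ∫_{0}^{π/2} ∫_{0}^{6} (22exp(-r^2)) · r dr dθ.

Inner integral (in r): ∫_{0}^{6} (22exp(-r^2)) · r dr = 11 - 11exp(-36).

Outer integral (in θ): ∫_{0}^{π/2} (11 - 11exp(-36)) dθ = -11π (1 - exp(36))exp(-36)/2.

Therefore ∬_D (22exp(-x^2 - y^2)) dA = -11π (1 - exp(36))exp(-36)/2.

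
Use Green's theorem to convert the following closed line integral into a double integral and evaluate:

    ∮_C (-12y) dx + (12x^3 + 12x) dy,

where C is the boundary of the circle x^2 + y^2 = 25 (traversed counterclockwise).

Green's theorem converts the closed line integral into a double integral over the enclosed region D:

    ∮_C P dx + Q dy = ∬_D (∂Q/∂x - ∂P/∂y) dA.

Here P = -12y, Q = 12x^3 + 12x, so

    ∂Q/∂x = 36x^2 + 12,    ∂P/∂y = -12,
    ∂Q/∂x - ∂P/∂y = 36x^2 + 24.

D is the region x^2 + y^2 ≤ 25. Evaluating the double integral:

In polar coordinates (x = r cos θ, y = r sin θ, dA = r dr dθ) the integrand becomes 36r^2cos(θ)^2 + 24, so

    ∬_D (36x^2 + 24) dA = ∫_0^{2π} ∫_0^{5} (36r^2cos(θ)^2 + 24) · r dr dθ.

Inner (r from 0 to 5): 5625cos(θ)^2 + 300.
Outer (θ from 0 to 2π): 6225π.

Therefore ∮_C P dx + Q dy = 6225π.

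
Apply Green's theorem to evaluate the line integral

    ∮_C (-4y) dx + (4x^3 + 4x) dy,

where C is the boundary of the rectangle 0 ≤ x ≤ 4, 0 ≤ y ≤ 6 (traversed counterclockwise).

Green's theorem converts the closed line integral into a double integral over the enclosed region D:

    ∮_C P dx + Q dy = ∬_D (∂Q/∂x - ∂P/∂y) dA.

Here P = -4y, Q = 4x^3 + 4x, so

    ∂Q/∂x = 12x^2 + 4,    ∂P/∂y = -4,
    ∂Q/∂x - ∂P/∂y = 12x^2 + 8.

D is the region 0 ≤ x ≤ 4, 0 ≤ y ≤ 6. Evaluating the double integral:

    ∬_D (12x^2 + 8) dA = ∫_0^{4} ∫_0^{6} (12x^2 + 8) dy dx.

Inner (y from 0 to 6): 72x^2 + 48.
Outer (x from 0 to 4): 1728.

Therefore ∮_C P dx + Q dy = 1728.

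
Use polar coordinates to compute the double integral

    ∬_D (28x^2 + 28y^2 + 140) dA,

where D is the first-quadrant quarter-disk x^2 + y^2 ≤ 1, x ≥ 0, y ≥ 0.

The region D is 0 ≤ r ≤ 1, 0 ≤ θ ≤ π/2 in polar coordinates, where x = r cos(θ), y = r sin(θ), and dA = r dr dθ.

Under the substitution, the integrand becomes 28r^2 + 140, so

    ∬_D (28x^2 + 28y^2 + 140) dA = ∫_{0}^{π/2} ∫_{0}^{1} (28r^2 + 140) · r dr dθ.

Inner integral (in r): ∫_{0}^{1} (28r^2 + 140) · r dr = 77.

Outer integral (in θ): ∫_{0}^{π/2} (77) dθ = 77π/2.

Therefore ∬_D (28x^2 + 28y^2 + 140) dA = 77π/2.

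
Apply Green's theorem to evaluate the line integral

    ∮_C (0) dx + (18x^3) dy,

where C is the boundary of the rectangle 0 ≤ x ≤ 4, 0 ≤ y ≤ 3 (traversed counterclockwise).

Green's theorem converts the closed line integral into a double integral over the enclosed region D:

    ∮_C P dx + Q dy = ∬_D (∂Q/∂x - ∂P/∂y) dA.

Here P = 0, Q = 18x^3, so

    ∂Q/∂x = 54x^2,    ∂P/∂y = 0,
    ∂Q/∂x - ∂P/∂y = 54x^2.

D is the region 0 ≤ x ≤ 4, 0 ≤ y ≤ 3. Evaluating the double integral:

    ∬_D (54x^2) dA = ∫_0^{4} ∫_0^{3} (54x^2) dy dx.

Inner (y from 0 to 3): 162x^2.
Outer (x from 0 to 4): 3456.

Therefore ∮_C P dx + Q dy = 3456.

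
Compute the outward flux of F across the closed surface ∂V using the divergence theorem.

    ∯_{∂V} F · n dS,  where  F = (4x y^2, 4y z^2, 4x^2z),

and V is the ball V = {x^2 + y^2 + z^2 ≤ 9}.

By the divergence theorem,

    ∯_{∂V} F · n dS = ∭_V (∇ · F) dV.

Compute the divergence:
    ∇ · F = ∂F_x/∂x + ∂F_y/∂y + ∂F_z/∂z = 4y^2 + 4z^2 + 4x^2 = 4x^2 + 4y^2 + 4z^2.

In spherical coordinates, x = ρ sin(φ) cos(θ), y = ρ sin(φ) sin(θ), z = ρ cos(φ), dV = ρ^2 sin(φ) dρ dφ dθ, with 0 ≤ ρ ≤ 3, 0 ≤ φ ≤ π, 0 ≤ θ ≤ 2π.

The integrand, after substitution and multiplying by the volume element, becomes (4ρ^2) · ρ^2 sin(φ), so

    ∭_V (∇·F) dV = ∫_0^{2π} ∫_0^{π} ∫_0^{3} (4ρ^2) · ρ^2 sin(φ) dρ dφ dθ.

Inner (ρ from 0 to 3): 972sin(φ)/5.
Middle (φ from 0 to π): 1944/5.
Outer (θ from 0 to 2π): 3888π/5.

Therefore ∯_{∂V} F · n dS = 3888π/5.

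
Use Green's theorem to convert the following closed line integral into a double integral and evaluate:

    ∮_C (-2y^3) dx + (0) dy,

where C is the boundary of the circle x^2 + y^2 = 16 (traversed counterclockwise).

Green's theorem converts the closed line integral into a double integral over the enclosed region D:

    ∮_C P dx + Q dy = ∬_D (∂Q/∂x - ∂P/∂y) dA.

Here P = -2y^3, Q = 0, so

    ∂Q/∂x = 0,    ∂P/∂y = -6y^2,
    ∂Q/∂x - ∂P/∂y = 6y^2.

D is the region x^2 + y^2 ≤ 16. Evaluating the double integral:

In polar coordinates (x = r cos θ, y = r sin θ, dA = r dr dθ) the integrand becomes 6r^2sin(θ)^2, so

    ∬_D (6y^2) dA = ∫_0^{2π} ∫_0^{4} (6r^2sin(θ)^2) · r dr dθ.

Inner (r from 0 to 4): 384sin(θ)^2.
Outer (θ from 0 to 2π): 384π.

Therefore ∮_C P dx + Q dy = 384π.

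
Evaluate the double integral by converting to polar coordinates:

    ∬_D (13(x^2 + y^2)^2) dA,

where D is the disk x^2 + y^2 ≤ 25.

The region D is 0 ≤ r ≤ 5, 0 ≤ θ ≤ 2π in polar coordinates, where x = r cos(θ), y = r sin(θ), and dA = r dr dθ.

Under the substitution, the integrand becomes 13r^4, so

    ∬_D (13(x^2 + y^2)^2) dA = ∫_{0}^{2π} ∫_{0}^{5} (13r^4) · r dr dθ.

Inner integral (in r): ∫_{0}^{5} (13r^4) · r dr = 203125/6.

Outer integral (in θ): ∫_{0}^{2π} (203125/6) dθ = 203125π/3.

Therefore ∬_D (13(x^2 + y^2)^2) dA = 203125π/3.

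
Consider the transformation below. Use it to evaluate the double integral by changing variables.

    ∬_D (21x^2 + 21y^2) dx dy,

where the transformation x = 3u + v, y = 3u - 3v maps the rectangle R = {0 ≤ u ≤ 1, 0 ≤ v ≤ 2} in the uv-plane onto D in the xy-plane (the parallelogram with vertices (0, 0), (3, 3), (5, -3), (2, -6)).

Compute the Jacobian determinant of (x, y) with respect to (u, v):

    ∂(x,y)/∂(u,v) = | 3  1 | = (3)(-3) - (1)(3) = -12.
                   | 3  -3 |

Its absolute value is |J| = 12 (the area scaling factor).

Substituting x = 3u + v, y = 3u - 3v into the integrand,

    21x^2 + 21y^2 → 378u^2 - 252u v + 210v^2,

so the integral becomes

    ∬_R (378u^2 - 252u v + 210v^2) · |J| du dv = ∫_0^1 ∫_0^2 (4536u^2 - 3024u v + 2520v^2) dv du.

Inner (v): 9072u^2 - 6048u + 6720.
Outer (u): 6720.

Therefore ∬_D (21x^2 + 21y^2) dx dy = 6720.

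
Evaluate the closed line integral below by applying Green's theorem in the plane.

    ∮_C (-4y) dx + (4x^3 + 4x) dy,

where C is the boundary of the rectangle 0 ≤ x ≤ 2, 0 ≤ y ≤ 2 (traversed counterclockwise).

Green's theorem converts the closed line integral into a double integral over the enclosed region D:

    ∮_C P dx + Q dy = ∬_D (∂Q/∂x - ∂P/∂y) dA.

Here P = -4y, Q = 4x^3 + 4x, so

    ∂Q/∂x = 12x^2 + 4,    ∂P/∂y = -4,
    ∂Q/∂x - ∂P/∂y = 12x^2 + 8.

D is the region 0 ≤ x ≤ 2, 0 ≤ y ≤ 2. Evaluating the double integral:

    ∬_D (12x^2 + 8) dA = ∫_0^{2} ∫_0^{2} (12x^2 + 8) dy dx.

Inner (y from 0 to 2): 24x^2 + 16.
Outer (x from 0 to 2): 96.

Therefore ∮_C P dx + Q dy = 96.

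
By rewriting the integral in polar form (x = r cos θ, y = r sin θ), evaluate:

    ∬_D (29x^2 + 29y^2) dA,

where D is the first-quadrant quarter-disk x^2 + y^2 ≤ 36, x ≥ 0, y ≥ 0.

The region D is 0 ≤ r ≤ 6, 0 ≤ θ ≤ π/2 in polar coordinates, where x = r cos(θ), y = r sin(θ), and dA = r dr dθ.

Under the substitution, the integrand becomes 29r^2, so

    ∬_D (29x^2 + 29y^2) dA = ∫_{0}^{π/2} ∫_{0}^{6} (29r^2) · r dr dθ.

Inner integral (in r): ∫_{0}^{6} (29r^2) · r dr = 9396.

Outer integral (in θ): ∫_{0}^{π/2} (9396) dθ = 4698π.

Therefore ∬_D (29x^2 + 29y^2) dA = 4698π.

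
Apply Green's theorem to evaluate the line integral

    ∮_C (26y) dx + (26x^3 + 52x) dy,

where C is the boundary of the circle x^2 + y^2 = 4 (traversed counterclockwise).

Green's theorem converts the closed line integral into a double integral over the enclosed region D:

    ∮_C P dx + Q dy = ∬_D (∂Q/∂x - ∂P/∂y) dA.

Here P = 26y, Q = 26x^3 + 52x, so

    ∂Q/∂x = 78x^2 + 52,    ∂P/∂y = 26,
    ∂Q/∂x - ∂P/∂y = 78x^2 + 26.

D is the region x^2 + y^2 ≤ 4. Evaluating the double integral:

In polar coordinates (x = r cos θ, y = r sin θ, dA = r dr dθ) the integrand becomes 78r^2cos(θ)^2 + 26, so

    ∬_D (78x^2 + 26) dA = ∫_0^{2π} ∫_0^{2} (78r^2cos(θ)^2 + 26) · r dr dθ.

Inner (r from 0 to 2): 312cos(θ)^2 + 52.
Outer (θ from 0 to 2π): 416π.

Therefore ∮_C P dx + Q dy = 416π.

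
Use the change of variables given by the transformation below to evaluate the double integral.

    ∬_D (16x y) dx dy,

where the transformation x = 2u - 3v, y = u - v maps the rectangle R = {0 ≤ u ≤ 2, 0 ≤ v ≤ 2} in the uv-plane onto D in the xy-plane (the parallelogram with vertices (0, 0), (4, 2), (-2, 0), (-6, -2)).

Compute the Jacobian determinant of (x, y) with respect to (u, v):

    ∂(x,y)/∂(u,v) = | 2  -3 | = (2)(-1) - (-3)(1) = 1.
                   | 1  -1 |

Its absolute value is |J| = 1 (the area scaling factor).

Substituting x = 2u - 3v, y = u - v into the integrand,

    16x y → 32u^2 - 80u v + 48v^2,

so the integral becomes

    ∬_R (32u^2 - 80u v + 48v^2) · |J| du dv = ∫_0^2 ∫_0^2 (32u^2 - 80u v + 48v^2) dv du.

Inner (v): 64u^2 - 160u + 128.
Outer (u): 320/3.

Therefore ∬_D (16x y) dx dy = 320/3.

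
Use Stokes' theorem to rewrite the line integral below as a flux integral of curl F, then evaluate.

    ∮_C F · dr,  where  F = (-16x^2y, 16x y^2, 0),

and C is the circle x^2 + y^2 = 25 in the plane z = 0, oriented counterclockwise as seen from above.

Let S be the flat disk x^2 + y^2 ≤ 25 in the plane z = 0, with upward unit normal n̂ = ẑ. By Stokes' theorem,

    ∮_C F · dr = ∬_S (∇ × F) · n̂ dS = ∬_D (curl F)_z dA,

where D is the disk x^2 + y^2 ≤ 25.

Compute the curl of F = (-16x^2y, 16x y^2, 0):
    (∇ × F)_x = ∂F_z/∂y - ∂F_y/∂z = 0,
    (∇ × F)_y = ∂F_x/∂z - ∂F_z/∂x = 0,
    (∇ × F)_z = ∂F_y/∂x - ∂F_x/∂y = 16x^2 + 16y^2.

On z = 0, (curl F)_z = 16x^2 + 16y^2.

Convert to polar (x = r cos θ, y = r sin θ, dA = r dr dθ); the integrand becomes 16r^2, so

    ∬_D (curl F)_z dA = ∫_0^{2π} ∫_0^{5} (16r^2) · r dr dθ.

Inner (r from 0 to 5): 2500.
Outer (θ from 0 to 2π): 5000π.

Therefore ∮_C F · dr = 5000π.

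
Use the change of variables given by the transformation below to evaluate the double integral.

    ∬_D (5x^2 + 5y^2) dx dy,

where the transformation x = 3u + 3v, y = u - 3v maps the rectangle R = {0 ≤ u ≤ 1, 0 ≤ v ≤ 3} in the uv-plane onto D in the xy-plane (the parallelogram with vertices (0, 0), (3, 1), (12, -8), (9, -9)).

Compute the Jacobian determinant of (x, y) with respect to (u, v):

    ∂(x,y)/∂(u,v) = | 3  3 | = (3)(-3) - (3)(1) = -12.
                   | 1  -3 |

Its absolute value is |J| = 12 (the area scaling factor).

Substituting x = 3u + 3v, y = u - 3v into the integrand,

    5x^2 + 5y^2 → 50u^2 + 60u v + 90v^2,

so the integral becomes

    ∬_R (50u^2 + 60u v + 90v^2) · |J| du dv = ∫_0^1 ∫_0^3 (600u^2 + 720u v + 1080v^2) dv du.

Inner (v): 1800u^2 + 3240u + 9720.
Outer (u): 11940.

Therefore ∬_D (5x^2 + 5y^2) dx dy = 11940.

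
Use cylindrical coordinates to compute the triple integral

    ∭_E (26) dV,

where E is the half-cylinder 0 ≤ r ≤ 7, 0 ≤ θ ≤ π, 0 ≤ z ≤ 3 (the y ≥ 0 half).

In cylindrical coordinates, x = r cos(θ), y = r sin(θ), z = z, and dV = r dr dθ dz.

The integrand becomes 26, so

    ∭_E (26) dV = ∫_{0}^{π} ∫_{0}^{7} ∫_{0}^{3} (26) · r dz dr dθ.

Inner (z): 78r.
Middle (r from 0 to 7): 1911.
Outer (θ): 1911π.

Therefore the triple integral equals 1911π.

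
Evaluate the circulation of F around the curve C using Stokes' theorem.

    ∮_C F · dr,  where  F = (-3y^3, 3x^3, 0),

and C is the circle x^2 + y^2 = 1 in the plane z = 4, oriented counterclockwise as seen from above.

Let S be the flat disk x^2 + y^2 ≤ 1 in the plane z = 4, with upward unit normal n̂ = ẑ. By Stokes' theorem,

    ∮_C F · dr = ∬_S (∇ × F) · n̂ dS = ∬_D (curl F)_z dA,

where D is the disk x^2 + y^2 ≤ 1.

Compute the curl of F = (-3y^3, 3x^3, 0):
    (∇ × F)_x = ∂F_z/∂y - ∂F_y/∂z = 0,
    (∇ × F)_y = ∂F_x/∂z - ∂F_z/∂x = 0,
    (∇ × F)_z = ∂F_y/∂x - ∂F_x/∂y = 9x^2 + 9y^2.

On z = 4, (curl F)_z = 9x^2 + 9y^2.

Convert to polar (x = r cos θ, y = r sin θ, dA = r dr dθ); the integrand becomes 9r^2, so

    ∬_D (curl F)_z dA = ∫_0^{2π} ∫_0^{1} (9r^2) · r dr dθ.

Inner (r from 0 to 1): 9/4.
Outer (θ from 0 to 2π): 9π/2.

Therefore ∮_C F · dr = 9π/2.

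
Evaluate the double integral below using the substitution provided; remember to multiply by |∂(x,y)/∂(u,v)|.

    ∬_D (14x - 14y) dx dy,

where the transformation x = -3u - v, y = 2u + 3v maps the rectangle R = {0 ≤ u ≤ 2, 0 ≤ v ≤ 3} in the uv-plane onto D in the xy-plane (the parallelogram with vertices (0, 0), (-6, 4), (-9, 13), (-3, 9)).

Compute the Jacobian determinant of (x, y) with respect to (u, v):

    ∂(x,y)/∂(u,v) = | -3  -1 | = (-3)(3) - (-1)(2) = -7.
                   | 2  3 |

Its absolute value is |J| = 7 (the area scaling factor).

Substituting x = -3u - v, y = 2u + 3v into the integrand,

    14x - 14y → -70u - 56v,

so the integral becomes

    ∬_R (-70u - 56v) · |J| du dv = ∫_0^2 ∫_0^3 (-490u - 392v) dv du.

Inner (v): -1470u - 1764.
Outer (u): -6468.

Therefore ∬_D (14x - 14y) dx dy = -6468.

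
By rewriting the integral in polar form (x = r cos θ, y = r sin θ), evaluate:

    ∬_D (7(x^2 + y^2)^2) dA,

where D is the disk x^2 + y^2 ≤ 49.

The region D is 0 ≤ r ≤ 7, 0 ≤ θ ≤ 2π in polar coordinates, where x = r cos(θ), y = r sin(θ), and dA = r dr dθ.

Under the substitution, the integrand becomes 7r^4, so

    ∬_D (7(x^2 + y^2)^2) dA = ∫_{0}^{2π} ∫_{0}^{7} (7r^4) · r dr dθ.

Inner integral (in r): ∫_{0}^{7} (7r^4) · r dr = 823543/6.

Outer integral (in θ): ∫_{0}^{2π} (823543/6) dθ = 823543π/3.

Therefore ∬_D (7(x^2 + y^2)^2) dA = 823543π/3.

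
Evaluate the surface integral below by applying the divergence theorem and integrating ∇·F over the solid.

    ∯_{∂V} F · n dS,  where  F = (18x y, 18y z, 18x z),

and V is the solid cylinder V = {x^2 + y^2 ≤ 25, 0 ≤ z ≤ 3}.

By the divergence theorem,

    ∯_{∂V} F · n dS = ∭_V (∇ · F) dV.

Compute the divergence:
    ∇ · F = ∂F_x/∂x + ∂F_y/∂y + ∂F_z/∂z = 18y + 18z + 18x = 18x + 18y + 18z.

In cylindrical coordinates, x = r cos(θ), y = r sin(θ), z = z, dV = r dr dθ dz, with 0 ≤ r ≤ 5, 0 ≤ θ ≤ 2π, 0 ≤ z ≤ 3.

The integrand, after substitution and multiplying by the volume element, becomes (18sqrt(2)r sin(θ + π/4) + 18z) · r, so

    ∭_V (∇·F) dV = ∫_0^{2π} ∫_0^{5} ∫_0^{3} (18sqrt(2)r sin(θ + π/4) + 18z) · r dz dr dθ.

Inner (z from 0 to 3): 27r (2sqrt(2)r sin(θ + π/4) + 3).
Middle (r from 0 to 5): 2250sqrt(2)sin(θ + π/4) + 2025/2.
Outer (θ from 0 to 2π): 2025π.

Therefore ∯_{∂V} F · n dS = 2025π.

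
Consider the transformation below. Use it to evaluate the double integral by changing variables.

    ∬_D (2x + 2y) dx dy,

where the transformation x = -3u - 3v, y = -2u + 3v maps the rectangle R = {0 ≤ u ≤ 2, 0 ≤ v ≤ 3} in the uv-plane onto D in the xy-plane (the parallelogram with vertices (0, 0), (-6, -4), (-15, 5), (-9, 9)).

Compute the Jacobian determinant of (x, y) with respect to (u, v):

    ∂(x,y)/∂(u,v) = | -3  -3 | = (-3)(3) - (-3)(-2) = -15.
                   | -2  3 |

Its absolute value is |J| = 15 (the area scaling factor).

Substituting x = -3u - 3v, y = -2u + 3v into the integrand,

    2x + 2y → -10u,

so the integral becomes

    ∬_R (-10u) · |J| du dv = ∫_0^2 ∫_0^3 (-150u) dv du.

Inner (v): -450u.
Outer (u): -900.

Therefore ∬_D (2x + 2y) dx dy = -900.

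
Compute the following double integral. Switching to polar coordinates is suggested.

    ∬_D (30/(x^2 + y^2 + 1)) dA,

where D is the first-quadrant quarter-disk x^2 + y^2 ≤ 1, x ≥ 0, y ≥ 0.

The region D is 0 ≤ r ≤ 1, 0 ≤ θ ≤ π/2 in polar coordinates, where x = r cos(θ), y = r sin(θ), and dA = r dr dθ.

Under the substitution, the integrand becomes 30/(r^2 + 1), so

    ∬_D (30/(x^2 + y^2 + 1)) dA = ∫_{0}^{π/2} ∫_{0}^{1} (30/(r^2 + 1)) · r dr dθ.

Inner integral (in r): ∫_{0}^{1} (30/(r^2 + 1)) · r dr = log(32768).

Outer integral (in θ): ∫_{0}^{π/2} (log(32768)) dθ = log(32768^(π/2)).

Therefore ∬_D (30/(x^2 + y^2 + 1)) dA = log(32768^(π/2)).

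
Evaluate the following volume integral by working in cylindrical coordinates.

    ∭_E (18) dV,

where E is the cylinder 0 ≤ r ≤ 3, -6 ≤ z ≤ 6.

In cylindrical coordinates, x = r cos(θ), y = r sin(θ), z = z, and dV = r dr dθ dz.

The integrand becomes 18, so

    ∭_E (18) dV = ∫_{0}^{2π} ∫_{0}^{3} ∫_{-6}^{6} (18) · r dz dr dθ.

Inner (z): 216r.
Middle (r from 0 to 3): 972.
Outer (θ): 1944π.

Therefore the triple integral equals 1944π.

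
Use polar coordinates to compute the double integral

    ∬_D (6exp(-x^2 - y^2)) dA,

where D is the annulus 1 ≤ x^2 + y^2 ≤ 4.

The region D is 1 ≤ r ≤ 2, 0 ≤ θ ≤ 2π in polar coordinates, where x = r cos(θ), y = r sin(θ), and dA = r dr dθ.

Under the substitution, the integrand becomes 6exp(-r^2), so

    ∬_D (6exp(-x^2 - y^2)) dA = ∫_{0}^{2π} ∫_{1}^{2} (6exp(-r^2)) · r dr dθ.

Inner integral (in r): ∫_{1}^{2} (6exp(-r^2)) · r dr = -(3 - 3exp(3))exp(-4).

Outer integral (in θ): ∫_{0}^{2π} (-(3 - 3exp(3))exp(-4)) dθ = -6π (1 - exp(3))exp(-4).

Therefore ∬_D (6exp(-x^2 - y^2)) dA = -6π (1 - exp(3))exp(-4).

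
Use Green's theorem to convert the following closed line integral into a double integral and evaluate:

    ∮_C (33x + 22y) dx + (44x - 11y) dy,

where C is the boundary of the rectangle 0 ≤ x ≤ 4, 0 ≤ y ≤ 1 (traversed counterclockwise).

Green's theorem converts the closed line integral into a double integral over the enclosed region D:

    ∮_C P dx + Q dy = ∬_D (∂Q/∂x - ∂P/∂y) dA.

Here P = 33x + 22y, Q = 44x - 11y, so

    ∂Q/∂x = 44,    ∂P/∂y = 22,
    ∂Q/∂x - ∂P/∂y = 22.

D is the region 0 ≤ x ≤ 4, 0 ≤ y ≤ 1. Evaluating the double integral:

    ∬_D (22) dA = ∫_0^{4} ∫_0^{1} (22) dy dx.

Inner (y from 0 to 1): 22.
Outer (x from 0 to 4): 88.

Therefore ∮_C P dx + Q dy = 88.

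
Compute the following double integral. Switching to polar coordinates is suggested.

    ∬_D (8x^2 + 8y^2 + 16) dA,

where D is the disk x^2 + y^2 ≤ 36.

The region D is 0 ≤ r ≤ 6, 0 ≤ θ ≤ 2π in polar coordinates, where x = r cos(θ), y = r sin(θ), and dA = r dr dθ.

Under the substitution, the integrand becomes 8r^2 + 16, so

    ∬_D (8x^2 + 8y^2 + 16) dA = ∫_{0}^{2π} ∫_{0}^{6} (8r^2 + 16) · r dr dθ.

Inner integral (in r): ∫_{0}^{6} (8r^2 + 16) · r dr = 2880.

Outer integral (in θ): ∫_{0}^{2π} (2880) dθ = 5760π.

Therefore ∬_D (8x^2 + 8y^2 + 16) dA = 5760π.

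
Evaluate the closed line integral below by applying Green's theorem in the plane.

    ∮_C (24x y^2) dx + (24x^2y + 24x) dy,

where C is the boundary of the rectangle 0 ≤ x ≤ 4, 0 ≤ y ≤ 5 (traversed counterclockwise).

Green's theorem converts the closed line integral into a double integral over the enclosed region D:

    ∮_C P dx + Q dy = ∬_D (∂Q/∂x - ∂P/∂y) dA.

Here P = 24x y^2, Q = 24x^2y + 24x, so

    ∂Q/∂x = 48x y + 24,    ∂P/∂y = 48x y,
    ∂Q/∂x - ∂P/∂y = 24.

D is the region 0 ≤ x ≤ 4, 0 ≤ y ≤ 5. Evaluating the double integral:

    ∬_D (24) dA = ∫_0^{4} ∫_0^{5} (24) dy dx.

Inner (y from 0 to 5): 120.
Outer (x from 0 to 4): 480.

Therefore ∮_C P dx + Q dy = 480.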